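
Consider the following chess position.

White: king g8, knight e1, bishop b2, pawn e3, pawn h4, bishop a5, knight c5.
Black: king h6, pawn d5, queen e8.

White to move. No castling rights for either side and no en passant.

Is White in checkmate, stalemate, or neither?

checkmate

White to move; white king on g8.
In check: yes, from the black queen on e8.
King squares — f7: attacked by Qe8; g7: attacked by Kh6; h7: attacked by Kh6; f8: attacked by Qe8; h8: attacked by Qe8.
Legal moves for White: none.
In check with no legal moves → checkmate.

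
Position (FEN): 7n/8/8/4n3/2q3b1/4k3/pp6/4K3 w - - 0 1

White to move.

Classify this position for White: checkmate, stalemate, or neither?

White to move; white king on e1.
In check: no.
King squares — d1: attacked by Bg4; f1: attacked by Qc4; d2: attacked by Ke3; e2: attacked by Ke3; f2: attacked by Ke3.
Legal moves for White: none.
Not in check and no legal moves → stalemate.

stalemate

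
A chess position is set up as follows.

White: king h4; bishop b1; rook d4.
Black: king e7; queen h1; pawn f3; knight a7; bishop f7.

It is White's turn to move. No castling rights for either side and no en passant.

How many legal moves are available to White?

White to move; king on h4.
In check: yes, from the black queen on h1.
Legal moves: Kg5, Kg4, Kg3.
Count: 3.

3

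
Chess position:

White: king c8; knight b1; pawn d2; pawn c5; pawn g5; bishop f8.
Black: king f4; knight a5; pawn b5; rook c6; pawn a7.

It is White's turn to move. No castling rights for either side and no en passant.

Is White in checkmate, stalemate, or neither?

neither

White to move; white king on c8.
In check: yes, from the black rook on c6.
Legal moves for White: Kd8, Kb8, Kd7.
White is in check but has 3 legal moves → neither.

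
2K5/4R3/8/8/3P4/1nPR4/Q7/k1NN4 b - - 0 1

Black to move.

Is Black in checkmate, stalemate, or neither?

checkmate

Black to move; black king on a1.
In check: yes, from the white queen on a2.
King squares — b1: attacked by Qa2; a2: attacked by Nc1; b2: attacked by Nd1.
Legal moves for Black: none.
In check with no legal moves → checkmate.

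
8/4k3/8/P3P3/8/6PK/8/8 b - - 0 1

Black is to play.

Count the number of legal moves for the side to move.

6

Black to move; king on e7.
In check: no.
Legal moves: Kf8, Ke8, Kd8, Kf7, Kd7, Ke6.
Count: 6.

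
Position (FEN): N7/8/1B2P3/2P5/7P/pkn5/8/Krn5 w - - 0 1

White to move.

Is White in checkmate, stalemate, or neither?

White to move; white king on a1.
In check: yes, from the black rook on b1.
King squares — b1: attacked by Nc3; a2: attacked by Nc1; b2: attacked by Rb1.
Legal moves for White: none.
In check with no legal moves → checkmate.

checkmate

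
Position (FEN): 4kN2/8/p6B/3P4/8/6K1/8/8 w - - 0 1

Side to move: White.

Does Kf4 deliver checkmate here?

After Kf4: black king on e8; in check: no.
Black is not in check, so this cannot be checkmate.

no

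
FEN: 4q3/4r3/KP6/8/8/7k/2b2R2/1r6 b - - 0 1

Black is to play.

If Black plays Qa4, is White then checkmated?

After Qa4: white king on a6; in check: yes, from the black queen on a4.
King squares — a5: attacked by Qa4; b5: attacked by Rb1; b6: own pawn; a7: attacked by Qa4; b7: attacked by Re7.
White has no legal moves → checkmate.

yes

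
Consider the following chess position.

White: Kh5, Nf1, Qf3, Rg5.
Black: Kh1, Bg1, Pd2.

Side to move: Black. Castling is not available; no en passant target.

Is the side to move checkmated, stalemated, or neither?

checkmate

Black to move; black king on h1.
In check: yes, from the white queen on f3.
King squares — g1: own bishop; g2: attacked by Qf3; h2: attacked by Nf1.
Legal moves for Black: none.
In check with no legal moves → checkmate.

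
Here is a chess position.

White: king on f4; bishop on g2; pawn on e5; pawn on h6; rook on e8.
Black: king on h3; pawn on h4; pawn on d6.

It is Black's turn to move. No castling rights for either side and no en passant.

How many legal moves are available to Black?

Black to move; king on h3.
In check: yes, from the white bishop on g2.
Legal moves: Kh2, Kxg2.
Count: 2.

2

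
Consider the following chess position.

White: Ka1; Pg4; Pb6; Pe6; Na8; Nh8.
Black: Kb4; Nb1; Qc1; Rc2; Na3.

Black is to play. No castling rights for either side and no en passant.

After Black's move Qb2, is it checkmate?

yes

After Qb2: white king on a1; in check: yes, from the black queen on b2.
King squares — b1: attacked by Qb2; a2: attacked by Qb2; b2: attacked by Rc2.
White has no legal moves → checkmate.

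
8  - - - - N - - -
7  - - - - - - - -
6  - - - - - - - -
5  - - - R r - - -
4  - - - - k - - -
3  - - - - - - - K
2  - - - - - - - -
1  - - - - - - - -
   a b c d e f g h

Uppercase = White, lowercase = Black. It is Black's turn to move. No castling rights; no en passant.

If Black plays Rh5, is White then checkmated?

After Rh5: white king on h3; in check: yes, from the black rook on h5.
White has 4 legal replies: Kg4, Kg3, Kg2, Rxh5.
In check but a legal move exists → not checkmate.

no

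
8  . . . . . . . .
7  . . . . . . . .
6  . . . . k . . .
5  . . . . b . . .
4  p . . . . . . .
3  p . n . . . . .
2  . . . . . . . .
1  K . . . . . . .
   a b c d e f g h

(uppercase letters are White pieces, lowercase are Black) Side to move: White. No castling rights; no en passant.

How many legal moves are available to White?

White to move; king on a1.
In check: no.
Legal moves: none.
Count: 0.

0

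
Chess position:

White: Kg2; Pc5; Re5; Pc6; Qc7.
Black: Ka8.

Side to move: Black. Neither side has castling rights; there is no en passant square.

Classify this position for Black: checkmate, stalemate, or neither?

Black to move; black king on a8.
In check: no.
King squares — a7: attacked by Qc7; b7: attacked by Pc6; b8: attacked by Qc7.
Legal moves for Black: none.
Not in check and no legal moves → stalemate.

stalemate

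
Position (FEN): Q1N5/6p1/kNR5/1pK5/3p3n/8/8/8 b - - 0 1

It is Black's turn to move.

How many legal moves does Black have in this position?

0

Black to move; king on a6.
In check: yes, from the white queen on a8.
Legal moves: none.
Count: 0.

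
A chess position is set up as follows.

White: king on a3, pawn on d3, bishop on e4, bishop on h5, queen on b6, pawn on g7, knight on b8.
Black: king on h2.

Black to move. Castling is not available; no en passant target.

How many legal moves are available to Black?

Black to move; king on h2.
In check: no.
Legal moves: Kh3, Kg3.
Count: 2.

2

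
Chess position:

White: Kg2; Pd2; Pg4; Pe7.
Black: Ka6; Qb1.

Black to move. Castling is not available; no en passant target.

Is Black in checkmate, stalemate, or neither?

neither

Black to move; black king on a6.
In check: no.
Legal moves for Black include: Kb7, Ka7, Kb6, Kb5, Ka5, Qb8, Qh7, Qb7+, Qg6, Qb6, Qf5, Qb5, Qe4+, Qb4, Qd3, Qb3, Qc2, Qb2, ... (list truncated; more exist).
Black has legal moves and is not in check → neither.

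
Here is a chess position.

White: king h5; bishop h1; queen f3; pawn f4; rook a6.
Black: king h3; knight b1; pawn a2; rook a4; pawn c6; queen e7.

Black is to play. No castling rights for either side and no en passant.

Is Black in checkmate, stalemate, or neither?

neither

Black to move; black king on h3.
In check: yes, from the white queen on f3.
Legal moves for Black: Kh2.
Black is in check but has 1 legal move → neither.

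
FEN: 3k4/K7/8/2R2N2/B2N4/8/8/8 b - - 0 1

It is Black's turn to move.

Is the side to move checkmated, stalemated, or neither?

Black to move; black king on d8.
In check: no.
King squares — c7: attacked by Rc5; d7: attacked by Ba4; e7: attacked by Nf5; c8: attacked by Rc5; e8: attacked by Ba4.
Legal moves for Black: none.
Not in check and no legal moves → stalemate.

stalemate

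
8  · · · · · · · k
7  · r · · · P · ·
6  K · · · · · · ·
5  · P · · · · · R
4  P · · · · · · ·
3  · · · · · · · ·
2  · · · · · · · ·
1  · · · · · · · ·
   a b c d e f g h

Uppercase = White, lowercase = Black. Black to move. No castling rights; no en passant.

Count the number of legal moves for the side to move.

1

Black to move; king on h8.
In check: yes, from the white rook on h5.
Legal moves: Kg7.
Count: 1.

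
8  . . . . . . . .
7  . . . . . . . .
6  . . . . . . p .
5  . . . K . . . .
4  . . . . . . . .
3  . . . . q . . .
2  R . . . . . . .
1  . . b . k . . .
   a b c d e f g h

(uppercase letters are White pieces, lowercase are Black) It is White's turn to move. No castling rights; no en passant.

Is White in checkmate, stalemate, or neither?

neither

White to move; white king on d5.
In check: no.
Legal moves for White: Kd6, Kc6, Kc4, Ra8, Ra7, Ra6, Ra5, Ra4, Ra3, Rh2, Rg2, Rf2, Re2+, Rd2, Rc2, Rb2, Ra1.
White has 17 legal moves and is not in check → neither.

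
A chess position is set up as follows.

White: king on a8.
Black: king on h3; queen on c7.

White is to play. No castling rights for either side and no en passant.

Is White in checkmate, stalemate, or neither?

stalemate

White to move; white king on a8.
In check: no.
King squares — a7: attacked by Qc7; b7: attacked by Qc7; b8: attacked by Qc7.
Legal moves for White: none.
Not in check and no legal moves → stalemate.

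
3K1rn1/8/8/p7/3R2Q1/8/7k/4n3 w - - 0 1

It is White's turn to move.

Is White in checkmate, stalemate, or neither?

White to move; white king on d8.
In check: yes, from the black rook on f8.
King squares — c7: available; d7: available; e7: attacked by Ng8; c8: attacked by Rf8; e8: attacked by Rf8.
Legal moves for White: Kd7, Kc7.
White is in check but has 2 legal moves → neither.

neither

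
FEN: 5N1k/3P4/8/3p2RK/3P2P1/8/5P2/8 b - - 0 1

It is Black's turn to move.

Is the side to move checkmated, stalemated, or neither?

stalemate

Black to move; black king on h8.
In check: no.
King squares — g7: attacked by Rg5; h7: attacked by Nf8; g8: attacked by Rg5.
Legal moves for Black: none.
Not in check and no legal moves → stalemate.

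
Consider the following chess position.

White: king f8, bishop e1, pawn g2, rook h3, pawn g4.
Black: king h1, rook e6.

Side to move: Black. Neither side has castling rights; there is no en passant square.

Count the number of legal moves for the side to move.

Black to move; king on h1.
In check: yes, from the white rook on h3.
Legal moves: Kxg2, Kg1.
Count: 2.

2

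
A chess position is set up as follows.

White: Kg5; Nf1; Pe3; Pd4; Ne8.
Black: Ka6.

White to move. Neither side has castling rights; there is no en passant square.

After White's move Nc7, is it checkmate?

no

After Nc7: black king on a6; in check: yes, from the white knight on c7.
Black has 4 legal replies: Kb7, Ka7, Kb6, Ka5.
In check but a legal move exists → not checkmate.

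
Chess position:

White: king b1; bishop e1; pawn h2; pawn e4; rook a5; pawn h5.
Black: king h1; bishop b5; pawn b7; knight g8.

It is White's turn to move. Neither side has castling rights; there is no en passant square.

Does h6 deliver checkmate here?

no

After h6: black king on h1; in check: no.
Black is not in check, so this cannot be checkmate.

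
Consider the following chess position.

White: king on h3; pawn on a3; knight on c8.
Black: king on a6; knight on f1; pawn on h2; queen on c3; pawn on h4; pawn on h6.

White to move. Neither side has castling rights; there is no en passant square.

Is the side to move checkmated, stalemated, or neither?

White to move; white king on h3.
In check: yes, from the black queen on c3.
King squares — g2: available; h2: attacked by Nf1; g3: attacked by Nf1; g4: available; h4: available.
Legal moves for White: Kxh4, Kg4, Kg2.
White is in check but has 3 legal moves → neither.

neither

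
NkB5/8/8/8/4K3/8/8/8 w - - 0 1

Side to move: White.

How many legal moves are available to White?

White to move; king on e4.
In check: no.
Legal moves: Bd7, Bb7, Be6, Ba6, Bf5, Bg4, Bh3, Nc7, Nb6, Kf5, Ke5, Kd5, Kf4, Kd4, Kf3, Ke3, Kd3.
Count: 17.

17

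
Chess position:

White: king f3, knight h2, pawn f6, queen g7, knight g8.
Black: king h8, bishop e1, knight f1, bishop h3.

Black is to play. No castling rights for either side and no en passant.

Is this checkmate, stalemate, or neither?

checkmate

Black to move; black king on h8.
In check: yes, from the white queen on g7.
King squares — g7: attacked by Pf6; h7: attacked by Qg7; g8: attacked by Qg7.
Legal moves for Black: none.
In check with no legal moves → checkmate.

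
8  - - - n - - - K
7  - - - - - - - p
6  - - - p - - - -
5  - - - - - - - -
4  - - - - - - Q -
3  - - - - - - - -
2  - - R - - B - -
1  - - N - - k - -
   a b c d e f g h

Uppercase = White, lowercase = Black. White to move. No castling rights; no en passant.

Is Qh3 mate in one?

yes

After Qh3: black king on f1; in check: yes, from the white queen on h3.
King squares — e1: attacked by Bf2; g1: attacked by Bf2; e2: attacked by Nc1; f2: attacked by Rc2; g2: attacked by Qh3.
Black has no legal moves → checkmate.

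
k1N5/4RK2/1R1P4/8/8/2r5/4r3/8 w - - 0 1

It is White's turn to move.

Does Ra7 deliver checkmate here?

yes

After Ra7: black king on a8; in check: yes, from the white rook on a7.
King squares — a7: attacked by Nc8; b7: attacked by Rb6; b8: attacked by Rb6.
Black has no legal moves → checkmate.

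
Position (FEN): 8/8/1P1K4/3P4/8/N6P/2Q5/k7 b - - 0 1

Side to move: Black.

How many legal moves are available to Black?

Black to move; king on a1.
In check: no.
Legal moves: none.
Count: 0.

0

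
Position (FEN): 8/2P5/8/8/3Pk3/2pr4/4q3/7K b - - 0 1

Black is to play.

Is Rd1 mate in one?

After Rd1: white king on h1; in check: yes, from the black rook on d1.
King squares — g1: attacked by Rd1; g2: attacked by Qe2; h2: attacked by Qe2.
White has no legal moves → checkmate.

yes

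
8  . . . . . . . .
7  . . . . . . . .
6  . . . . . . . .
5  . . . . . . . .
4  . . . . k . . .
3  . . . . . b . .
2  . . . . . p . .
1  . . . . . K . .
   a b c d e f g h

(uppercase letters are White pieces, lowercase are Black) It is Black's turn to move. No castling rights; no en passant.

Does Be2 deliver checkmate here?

After Be2: white king on f1; in check: yes, from the black bishop on e2.
White has 3 legal replies: Kg2, Kxf2, Kxe2.
In check but a legal move exists → not checkmate.

no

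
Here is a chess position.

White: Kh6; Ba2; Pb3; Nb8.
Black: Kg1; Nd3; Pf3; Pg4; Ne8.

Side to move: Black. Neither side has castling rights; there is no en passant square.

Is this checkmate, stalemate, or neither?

Black to move; black king on g1.
In check: no.
Legal moves for Black include: Ng7, Nc7, Nf6, Nd6, Ne5, Nc5, Nf4, Nb4, Nf2, Nb2, Ne1, Nc1, Kh2, Kg2, Kf2, Kh1, Kf1, g3, ... (list truncated; more exist).
Black has legal moves and is not in check → neither.

neither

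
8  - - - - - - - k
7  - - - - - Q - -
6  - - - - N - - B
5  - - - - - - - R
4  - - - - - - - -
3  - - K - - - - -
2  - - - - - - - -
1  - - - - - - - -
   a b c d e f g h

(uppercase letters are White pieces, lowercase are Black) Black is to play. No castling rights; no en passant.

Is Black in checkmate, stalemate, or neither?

stalemate

Black to move; black king on h8.
In check: no.
King squares — g7: attacked by Ne6; h7: attacked by Qf7; g8: attacked by Qf7.
Legal moves for Black: none.
Not in check and no legal moves → stalemate.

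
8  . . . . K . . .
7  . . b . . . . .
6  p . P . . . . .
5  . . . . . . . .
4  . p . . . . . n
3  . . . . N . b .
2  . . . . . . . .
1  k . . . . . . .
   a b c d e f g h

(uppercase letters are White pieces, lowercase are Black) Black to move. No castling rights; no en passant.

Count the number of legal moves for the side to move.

Black to move; king on a1.
In check: no.
Legal moves: Bd8, Bb8, Bcd6, Bb6, Bce5, Ba5, Bcf4, Ng6, Nf5, Nf3, Ng2, Bgd6, Bge5, Bgf4, Bh2, Bf2, Be1, Kb2, Ka2, Kb1, a5, b3.
Count: 22.

22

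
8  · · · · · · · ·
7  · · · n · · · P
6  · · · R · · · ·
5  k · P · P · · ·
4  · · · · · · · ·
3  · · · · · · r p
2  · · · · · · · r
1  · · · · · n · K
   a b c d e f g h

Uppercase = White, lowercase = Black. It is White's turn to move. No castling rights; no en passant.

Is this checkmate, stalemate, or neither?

checkmate

White to move; white king on h1.
In check: yes, from the black rook on h2.
King squares — g1: attacked by Rg3; g2: attacked by Rh2; h2: attacked by Nf1.
Legal moves for White: none.
In check with no legal moves → checkmate.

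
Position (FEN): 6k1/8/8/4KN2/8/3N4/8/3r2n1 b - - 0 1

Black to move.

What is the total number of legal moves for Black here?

14

Black to move; king on g8.
In check: no.
Legal moves: Kh8, Kf8, Kh7, Kf7, Nh3, Nf3+, Ne2, Rxd3, Rd2, Rf1, Re1+, Rc1, Rb1, Ra1.
Count: 14.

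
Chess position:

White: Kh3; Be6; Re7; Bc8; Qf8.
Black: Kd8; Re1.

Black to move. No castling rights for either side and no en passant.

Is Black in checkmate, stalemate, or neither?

Black to move; black king on d8.
In check: yes, from the white queen on f8.
King squares — c7: attacked by Re7; d7: attacked by Be6; e7: attacked by Qf8; c8: attacked by Be6; e8: attacked by Re7.
Legal moves for Black: none.
In check with no legal moves → checkmate.

checkmate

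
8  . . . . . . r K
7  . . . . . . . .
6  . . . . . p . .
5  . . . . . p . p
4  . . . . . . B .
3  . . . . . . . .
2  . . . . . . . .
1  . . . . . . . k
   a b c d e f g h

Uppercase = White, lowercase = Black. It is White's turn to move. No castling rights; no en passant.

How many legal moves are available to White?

White to move; king on h8.
In check: yes, from the black rook on g8.
Legal moves: Kxg8, Kh7.
Count: 2.

2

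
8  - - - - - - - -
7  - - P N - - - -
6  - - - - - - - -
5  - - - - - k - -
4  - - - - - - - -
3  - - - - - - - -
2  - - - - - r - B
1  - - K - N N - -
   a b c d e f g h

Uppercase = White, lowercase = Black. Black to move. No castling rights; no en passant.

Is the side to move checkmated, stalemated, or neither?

neither

Black to move; black king on f5.
In check: no.
Legal moves for Black: Kg6, Ke6, Kg5, Kg4, Ke4, Rf4, Rf3, Rxh2, Rg2, Re2, Rd2, Rc2+, Rb2, Ra2, Rxf1.
Black has 15 legal moves and is not in check → neither.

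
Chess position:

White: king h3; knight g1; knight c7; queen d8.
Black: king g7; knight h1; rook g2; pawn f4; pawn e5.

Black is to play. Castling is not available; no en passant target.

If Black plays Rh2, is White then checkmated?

no

After Rh2: white king on h3; in check: yes, from the black rook on h2.
White has 2 legal replies: Kg4, Kxh2.
In check but a legal move exists → not checkmate.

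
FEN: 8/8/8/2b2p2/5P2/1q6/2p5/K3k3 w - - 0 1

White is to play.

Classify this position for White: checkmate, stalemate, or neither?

White to move; white king on a1.
In check: no.
King squares — b1: attacked by Pc2; a2: attacked by Qb3; b2: attacked by Qb3.
Legal moves for White: none.
Not in check and no legal moves → stalemate.

stalemate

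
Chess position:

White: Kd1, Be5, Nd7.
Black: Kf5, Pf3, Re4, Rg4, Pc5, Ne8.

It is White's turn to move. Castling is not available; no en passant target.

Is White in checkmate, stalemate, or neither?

neither

White to move; white king on d1.
In check: no.
Legal moves for White include: Nf8, Nb8, Nf6, Nb6, Nxc5, Bh8, Bb8, Bg7, Bc7, Bf6, Bd6, Bf4, Bd4, Bg3, Bc3, Bh2, Bb2, Ba1, ... (list truncated; more exist).
White has legal moves and is not in check → neither.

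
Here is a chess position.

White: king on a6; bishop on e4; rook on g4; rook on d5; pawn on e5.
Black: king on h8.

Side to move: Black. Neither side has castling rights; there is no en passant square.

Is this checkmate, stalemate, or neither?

Black to move; black king on h8.
In check: no.
King squares — g7: attacked by Rg4; h7: attacked by Be4; g8: attacked by Rg4.
Legal moves for Black: none.
Not in check and no legal moves → stalemate.

stalemate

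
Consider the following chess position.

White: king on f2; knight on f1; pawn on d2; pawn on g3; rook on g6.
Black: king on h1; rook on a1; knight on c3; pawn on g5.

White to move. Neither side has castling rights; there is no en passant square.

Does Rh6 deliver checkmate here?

After Rh6: black king on h1; in check: yes, from the white rook on h6.
King squares — g1: attacked by Kf2; g2: attacked by Kf2; h2: attacked by Nf1.
Black has no legal moves → checkmate.

yes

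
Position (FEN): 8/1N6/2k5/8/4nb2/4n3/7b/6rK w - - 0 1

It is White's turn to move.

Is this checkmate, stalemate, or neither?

White to move; white king on h1.
In check: yes, from the black rook on g1.
King squares — g1: attacked by Bh2; g2: attacked by Rg1; h2: attacked by Bf4.
Legal moves for White: none.
In check with no legal moves → checkmate.

checkmate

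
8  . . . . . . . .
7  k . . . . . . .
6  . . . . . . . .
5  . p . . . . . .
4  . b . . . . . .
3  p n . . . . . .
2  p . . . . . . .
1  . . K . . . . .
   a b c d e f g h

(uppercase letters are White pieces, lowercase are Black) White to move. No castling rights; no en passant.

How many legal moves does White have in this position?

White to move; king on c1.
In check: yes, from the black knight on b3.
Legal moves: Kc2, Kd1.
Count: 2.

2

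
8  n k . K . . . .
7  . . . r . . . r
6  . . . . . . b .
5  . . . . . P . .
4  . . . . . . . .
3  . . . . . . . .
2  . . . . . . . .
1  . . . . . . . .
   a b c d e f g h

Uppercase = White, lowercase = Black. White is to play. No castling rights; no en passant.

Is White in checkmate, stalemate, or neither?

White to move; white king on d8.
In check: yes, from the black rook on d7.
King squares — c7: attacked by Rd7; d7: attacked by Rh7; e7: attacked by Rd7; c8: attacked by Kb8; e8: attacked by Bg6.
Legal moves for White: none.
In check with no legal moves → checkmate.

checkmate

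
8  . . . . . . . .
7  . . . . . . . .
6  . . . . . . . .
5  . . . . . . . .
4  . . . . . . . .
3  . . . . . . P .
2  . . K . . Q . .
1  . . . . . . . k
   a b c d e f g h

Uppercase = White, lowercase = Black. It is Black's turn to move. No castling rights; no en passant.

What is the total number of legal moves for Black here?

0

Black to move; king on h1.
In check: no.
Legal moves: none.
Count: 0.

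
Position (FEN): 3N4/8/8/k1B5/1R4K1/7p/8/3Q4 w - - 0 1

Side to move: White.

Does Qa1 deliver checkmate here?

yes

After Qa1: black king on a5; in check: yes, from the white queen on a1.
King squares — a4: attacked by Qa1; b4: attacked by Bc5; b5: attacked by Rb4; a6: attacked by Qa1; b6: attacked by Rb4.
Black has no legal moves → checkmate.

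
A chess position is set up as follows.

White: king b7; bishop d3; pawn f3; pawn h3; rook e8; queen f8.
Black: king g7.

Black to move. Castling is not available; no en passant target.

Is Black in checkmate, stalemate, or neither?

Black to move; black king on g7.
In check: yes, from the white queen on f8.
King squares — f6: attacked by Qf8; g6: attacked by Bd3; h6: attacked by Qf8; f7: attacked by Qf8; h7: attacked by Bd3; f8: attacked by Re8; g8: attacked by Qf8; h8: attacked by Qf8.
Legal moves for Black: none.
In check with no legal moves → checkmate.

checkmate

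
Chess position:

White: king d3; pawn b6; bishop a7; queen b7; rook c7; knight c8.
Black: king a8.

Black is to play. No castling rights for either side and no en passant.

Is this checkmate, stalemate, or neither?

Black to move; black king on a8.
In check: yes, from the white queen on b7.
King squares — a7: attacked by Pb6; b7: attacked by Rc7; b8: attacked by Ba7.
Legal moves for Black: none.
In check with no legal moves → checkmate.

checkmate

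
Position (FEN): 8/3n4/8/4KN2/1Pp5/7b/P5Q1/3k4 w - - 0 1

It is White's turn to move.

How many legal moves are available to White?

White to move; king on e5.
In check: yes, from the black knight on d7.
Legal moves: Ke6, Kd6, Kd5, Kf4, Ke4, Kd4.
Count: 6.

6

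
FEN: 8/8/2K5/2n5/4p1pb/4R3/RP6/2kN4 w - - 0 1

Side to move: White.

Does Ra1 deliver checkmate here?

After Ra1: black king on c1; in check: yes, from the white rook on a1.
Black has 2 legal replies: Kd2, Kc2.
In check but a legal move exists → not checkmate.

no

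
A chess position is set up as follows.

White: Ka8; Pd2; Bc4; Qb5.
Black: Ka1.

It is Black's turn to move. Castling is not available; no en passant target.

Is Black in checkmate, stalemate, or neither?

stalemate

Black to move; black king on a1.
In check: no.
King squares — b1: attacked by Qb5; a2: attacked by Bc4; b2: attacked by Qb5.
Legal moves for Black: none.
Not in check and no legal moves → stalemate.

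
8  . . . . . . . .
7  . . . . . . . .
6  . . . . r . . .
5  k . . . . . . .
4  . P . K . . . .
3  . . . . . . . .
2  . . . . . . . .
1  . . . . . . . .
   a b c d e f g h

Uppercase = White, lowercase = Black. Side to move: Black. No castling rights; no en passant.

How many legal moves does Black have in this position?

5

Black to move; king on a5.
In check: yes, from the white pawn on b4.
Legal moves: Kb6, Ka6, Kb5, Kxb4, Ka4.
Count: 5.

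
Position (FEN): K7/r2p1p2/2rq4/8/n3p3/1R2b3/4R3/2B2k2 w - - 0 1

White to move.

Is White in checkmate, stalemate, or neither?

White to move; white king on a8.
In check: yes, from the black rook on a7.
King squares — a7: attacked by Be3; b7: attacked by Ra7; b8: attacked by Qd6.
Legal moves for White: none.
In check with no legal moves → checkmate.

checkmate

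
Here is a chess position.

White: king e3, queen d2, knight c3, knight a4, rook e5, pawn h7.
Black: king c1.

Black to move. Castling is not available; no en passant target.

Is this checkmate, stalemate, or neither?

checkmate

Black to move; black king on c1.
In check: yes, from the white queen on d2.
King squares — b1: attacked by Nc3; d1: attacked by Qd2; b2: attacked by Qd2; c2: attacked by Qd2; d2: attacked by Ke3.
Legal moves for Black: none.
In check with no legal moves → checkmate.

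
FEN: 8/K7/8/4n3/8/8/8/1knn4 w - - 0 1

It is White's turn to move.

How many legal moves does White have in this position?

White to move; king on a7.
In check: no.
Legal moves: Kb8, Ka8, Kb7, Kb6, Ka6.
Count: 5.

5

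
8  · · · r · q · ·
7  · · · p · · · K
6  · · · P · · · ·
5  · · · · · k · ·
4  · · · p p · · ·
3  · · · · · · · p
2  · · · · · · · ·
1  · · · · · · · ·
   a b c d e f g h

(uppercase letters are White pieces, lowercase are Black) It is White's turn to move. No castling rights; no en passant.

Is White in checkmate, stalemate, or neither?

stalemate

White to move; white king on h7.
In check: no.
King squares — g6: attacked by Kf5; h6: attacked by Qf8; g7: attacked by Qf8; g8: attacked by Qf8; h8: attacked by Qf8.
Legal moves for White: none.
Not in check and no legal moves → stalemate.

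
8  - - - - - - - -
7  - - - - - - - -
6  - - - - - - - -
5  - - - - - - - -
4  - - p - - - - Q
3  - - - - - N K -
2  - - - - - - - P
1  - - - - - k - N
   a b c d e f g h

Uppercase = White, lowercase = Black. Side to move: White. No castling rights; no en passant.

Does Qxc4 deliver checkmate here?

After Qxc4: black king on f1; in check: yes, from the white queen on c4.
King squares — e1: attacked by Nf3; g1: attacked by Nf3; e2: attacked by Qc4; f2: attacked by Nh1; g2: attacked by Kg3.
Black has no legal moves → checkmate.

yes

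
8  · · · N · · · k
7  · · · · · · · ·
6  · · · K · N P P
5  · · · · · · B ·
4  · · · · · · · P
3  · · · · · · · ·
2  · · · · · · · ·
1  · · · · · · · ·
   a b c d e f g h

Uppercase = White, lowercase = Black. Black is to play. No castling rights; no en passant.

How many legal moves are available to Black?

0

Black to move; king on h8.
In check: no.
Legal moves: none.
Count: 0.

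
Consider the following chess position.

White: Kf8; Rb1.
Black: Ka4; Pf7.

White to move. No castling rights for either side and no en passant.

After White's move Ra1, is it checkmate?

no

After Ra1: black king on a4; in check: yes, from the white rook on a1.
Black has 3 legal replies: Kb5, Kb4, Kb3.
In check but a legal move exists → not checkmate.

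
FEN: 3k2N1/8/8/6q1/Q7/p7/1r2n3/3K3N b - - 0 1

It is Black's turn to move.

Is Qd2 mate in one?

yes

After Qd2: white king on d1; in check: yes, from the black queen on d2.
King squares — c1: attacked by Qd2; e1: attacked by Qd2; c2: attacked by Rb2; d2: attacked by Rb2; e2: attacked by Qd2.
White has no legal moves → checkmate.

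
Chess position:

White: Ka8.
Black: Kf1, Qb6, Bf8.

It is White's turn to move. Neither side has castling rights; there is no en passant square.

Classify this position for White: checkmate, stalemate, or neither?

White to move; white king on a8.
In check: no.
King squares — a7: attacked by Qb6; b7: attacked by Qb6; b8: attacked by Qb6.
Legal moves for White: none.
Not in check and no legal moves → stalemate.

stalemate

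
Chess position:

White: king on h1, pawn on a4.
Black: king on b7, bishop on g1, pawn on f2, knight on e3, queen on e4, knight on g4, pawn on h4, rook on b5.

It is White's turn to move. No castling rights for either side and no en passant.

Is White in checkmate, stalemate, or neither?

White to move; white king on h1.
In check: yes, from the black queen on e4.
King squares — g1: attacked by Pf2; g2: attacked by Ne3; h2: attacked by Bg1.
Legal moves for White: none.
In check with no legal moves → checkmate.

checkmate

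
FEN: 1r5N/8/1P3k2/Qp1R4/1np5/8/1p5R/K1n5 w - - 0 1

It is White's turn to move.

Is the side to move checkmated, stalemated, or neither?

White to move; white king on a1.
In check: yes, from the black pawn on b2.
Legal moves for White: Kxb2, Kb1, Rxb2.
White is in check but has 3 legal moves → neither.

neither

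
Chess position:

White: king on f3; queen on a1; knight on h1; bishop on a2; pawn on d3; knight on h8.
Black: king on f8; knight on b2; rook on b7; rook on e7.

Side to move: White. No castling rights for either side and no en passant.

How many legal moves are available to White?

24

White to move; king on f3.
In check: no.
Legal moves: Nf7, Ng6+, Kg4, Kf4, Kg3, Kg2, Kf2, Bg8, Bf7, Be6, Bd5, Bc4, Bb3, Bb1, Ng3, Nf2, Qxb2, Qg1, Qf1, Qe1, Qd1, Qc1, Qb1, d4.
Count: 24.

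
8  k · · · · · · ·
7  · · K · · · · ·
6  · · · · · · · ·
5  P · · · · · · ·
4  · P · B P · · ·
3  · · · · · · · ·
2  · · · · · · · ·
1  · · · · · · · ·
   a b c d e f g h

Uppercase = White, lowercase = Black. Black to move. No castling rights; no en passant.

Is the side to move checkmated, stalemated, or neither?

Black to move; black king on a8.
In check: no.
King squares — a7: attacked by Bd4; b7: attacked by Kc7; b8: attacked by Kc7.
Legal moves for Black: none.
Not in check and no legal moves → stalemate.

stalemate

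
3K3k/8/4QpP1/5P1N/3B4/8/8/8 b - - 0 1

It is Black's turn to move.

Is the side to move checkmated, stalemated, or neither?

stalemate

Black to move; black king on h8.
In check: no.
King squares — g7: attacked by Nh5; h7: attacked by Pg6; g8: attacked by Qe6.
Legal moves for Black: none.
Not in check and no legal moves → stalemate.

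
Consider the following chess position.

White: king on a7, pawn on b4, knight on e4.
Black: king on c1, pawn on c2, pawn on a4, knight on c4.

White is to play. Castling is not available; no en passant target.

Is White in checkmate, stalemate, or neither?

neither

White to move; white king on a7.
In check: no.
Legal moves for White: Kb8, Ka8, Kb7, Ka6, Nf6, Nd6, Ng5, Nc5, Ng3, Nc3, Nf2, Nd2, b5.
White has 13 legal moves and is not in check → neither.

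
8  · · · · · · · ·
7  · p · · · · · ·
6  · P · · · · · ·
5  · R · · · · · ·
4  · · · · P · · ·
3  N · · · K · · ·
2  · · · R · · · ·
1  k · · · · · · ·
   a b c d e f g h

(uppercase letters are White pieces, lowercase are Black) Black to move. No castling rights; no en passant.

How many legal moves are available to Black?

Black to move; king on a1.
In check: no.
Legal moves: none.
Count: 0.

0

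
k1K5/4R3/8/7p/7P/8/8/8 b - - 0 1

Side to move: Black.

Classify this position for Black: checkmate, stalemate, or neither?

Black to move; black king on a8.
In check: no.
King squares — a7: attacked by Re7; b7: attacked by Re7; b8: attacked by Kc8.
Legal moves for Black: none.
Not in check and no legal moves → stalemate.

stalemate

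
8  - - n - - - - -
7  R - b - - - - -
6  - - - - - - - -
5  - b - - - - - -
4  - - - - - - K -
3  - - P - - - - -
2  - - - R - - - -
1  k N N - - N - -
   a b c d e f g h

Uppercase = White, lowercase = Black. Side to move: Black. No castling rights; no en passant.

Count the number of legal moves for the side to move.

Black to move; king on a1.
In check: yes, from the white rook on a7.
Legal moves: Kxb1, Nxa7, Ba5, Ba6, Ba4.
Count: 5.

5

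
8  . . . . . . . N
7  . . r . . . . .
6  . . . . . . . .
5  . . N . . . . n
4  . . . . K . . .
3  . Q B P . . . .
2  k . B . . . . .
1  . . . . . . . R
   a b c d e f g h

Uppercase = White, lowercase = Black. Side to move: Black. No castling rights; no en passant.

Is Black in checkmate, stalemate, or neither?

checkmate

Black to move; black king on a2.
In check: yes, from the white queen on b3.
King squares — a1: attacked by Rh1; b1: attacked by Rh1; b2: attacked by Qb3; a3: attacked by Qb3; b3: attacked by Bc2.
Legal moves for Black: none.
In check with no legal moves → checkmate.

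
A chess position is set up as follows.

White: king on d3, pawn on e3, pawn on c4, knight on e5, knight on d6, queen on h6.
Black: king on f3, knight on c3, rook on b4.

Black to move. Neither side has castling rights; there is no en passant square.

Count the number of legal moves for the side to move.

3

Black to move; king on f3.
In check: yes, from the white knight on e5.
Legal moves: Kg3, Kg2, Kf2.
Count: 3.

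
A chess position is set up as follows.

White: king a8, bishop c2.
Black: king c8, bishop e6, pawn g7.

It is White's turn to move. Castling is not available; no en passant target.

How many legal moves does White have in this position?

10

White to move; king on a8.
In check: no.
Legal moves: Ka7, Bh7, Bg6, Bf5, Be4, Ba4, Bd3, Bb3, Bd1, Bb1.
Count: 10.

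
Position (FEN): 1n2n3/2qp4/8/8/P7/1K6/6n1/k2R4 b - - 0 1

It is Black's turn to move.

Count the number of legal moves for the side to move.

1

Black to move; king on a1.
In check: yes, from the white rook on d1.
Legal moves: Qc1.
Count: 1.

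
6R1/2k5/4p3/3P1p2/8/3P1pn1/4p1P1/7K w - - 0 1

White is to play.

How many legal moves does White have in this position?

White to move; king on h1.
In check: yes, from the black knight on g3.
Legal moves: Kh2, Kg1, Rxg3.
Count: 3.

3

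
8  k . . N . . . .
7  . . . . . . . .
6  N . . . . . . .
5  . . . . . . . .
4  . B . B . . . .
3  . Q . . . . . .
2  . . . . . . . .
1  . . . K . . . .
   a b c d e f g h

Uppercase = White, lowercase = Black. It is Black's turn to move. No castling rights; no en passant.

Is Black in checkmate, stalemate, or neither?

Black to move; black king on a8.
In check: no.
King squares — a7: attacked by Bd4; b7: attacked by Nd8; b8: attacked by Na6.
Legal moves for Black: none.
Not in check and no legal moves → stalemate.

stalemate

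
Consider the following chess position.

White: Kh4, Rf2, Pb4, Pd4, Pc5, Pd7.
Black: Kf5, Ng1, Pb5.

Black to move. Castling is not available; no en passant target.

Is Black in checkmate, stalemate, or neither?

neither

Black to move; black king on f5.
In check: yes, from the white rook on f2.
Legal moves for Black: Kg6, Ke6, Ke4, Nf3+.
Black is in check but has 4 legal moves → neither.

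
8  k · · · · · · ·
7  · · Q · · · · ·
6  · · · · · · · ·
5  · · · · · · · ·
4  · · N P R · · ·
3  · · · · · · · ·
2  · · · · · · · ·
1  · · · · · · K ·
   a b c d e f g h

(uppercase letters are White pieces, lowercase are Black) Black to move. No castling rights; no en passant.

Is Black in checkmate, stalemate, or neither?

Black to move; black king on a8.
In check: no.
King squares — a7: attacked by Qc7; b7: attacked by Qc7; b8: attacked by Qc7.
Legal moves for Black: none.
Not in check and no legal moves → stalemate.

stalemate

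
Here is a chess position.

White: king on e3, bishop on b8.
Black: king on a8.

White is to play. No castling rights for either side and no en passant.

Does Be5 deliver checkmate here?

no

After Be5: black king on a8; in check: no.
Black is not in check, so this cannot be checkmate.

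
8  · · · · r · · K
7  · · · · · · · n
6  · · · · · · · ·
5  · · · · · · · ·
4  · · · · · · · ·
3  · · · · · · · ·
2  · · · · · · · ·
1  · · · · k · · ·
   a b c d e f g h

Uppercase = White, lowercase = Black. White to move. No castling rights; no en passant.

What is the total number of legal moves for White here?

2

White to move; king on h8.
In check: yes, from the black rook on e8.
Legal moves: Kxh7, Kg7.
Count: 2.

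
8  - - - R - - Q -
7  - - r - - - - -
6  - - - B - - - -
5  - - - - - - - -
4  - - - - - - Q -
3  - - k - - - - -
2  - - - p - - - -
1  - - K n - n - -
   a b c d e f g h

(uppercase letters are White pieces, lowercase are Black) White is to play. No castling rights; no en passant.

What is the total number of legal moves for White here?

White to move; king on c1.
In check: yes, from the black pawn on d2.
Legal moves: Kxd1, Kb1.
Count: 2.

2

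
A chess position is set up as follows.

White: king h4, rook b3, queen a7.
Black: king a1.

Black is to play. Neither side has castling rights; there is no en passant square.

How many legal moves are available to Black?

Black to move; king on a1.
In check: yes, from the white queen on a7.
Legal moves: none.
Count: 0.

0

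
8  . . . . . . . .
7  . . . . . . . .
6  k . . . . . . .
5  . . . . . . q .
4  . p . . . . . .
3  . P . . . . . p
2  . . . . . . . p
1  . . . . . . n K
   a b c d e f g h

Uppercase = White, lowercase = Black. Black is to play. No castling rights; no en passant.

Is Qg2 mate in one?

After Qg2: white king on h1; in check: yes, from the black queen on g2.
King squares — g1: attacked by Qg2; g2: attacked by Ph3; h2: attacked by Qg2.
White has no legal moves → checkmate.

yes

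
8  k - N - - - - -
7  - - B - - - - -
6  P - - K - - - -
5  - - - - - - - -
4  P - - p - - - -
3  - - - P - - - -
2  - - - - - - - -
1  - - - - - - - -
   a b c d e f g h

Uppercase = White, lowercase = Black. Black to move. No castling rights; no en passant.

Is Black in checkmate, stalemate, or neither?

stalemate

Black to move; black king on a8.
In check: no.
King squares — a7: attacked by Nc8; b7: attacked by Pa6; b8: attacked by Bc7.
Legal moves for Black: none.
Not in check and no legal moves → stalemate.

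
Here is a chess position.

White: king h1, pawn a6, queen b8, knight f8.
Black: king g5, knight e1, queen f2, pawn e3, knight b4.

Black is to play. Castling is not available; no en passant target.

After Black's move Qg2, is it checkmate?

yes

After Qg2: white king on h1; in check: yes, from the black queen on g2.
King squares — g1: attacked by Qg2; g2: attacked by Ne1; h2: attacked by Qg2.
White has no legal moves → checkmate.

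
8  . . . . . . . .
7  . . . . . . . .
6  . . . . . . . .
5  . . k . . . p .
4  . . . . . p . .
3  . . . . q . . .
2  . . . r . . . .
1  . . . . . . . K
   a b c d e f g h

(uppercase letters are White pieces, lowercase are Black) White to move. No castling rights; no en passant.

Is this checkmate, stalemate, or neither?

stalemate

White to move; white king on h1.
In check: no.
King squares — g1: attacked by Qe3; g2: attacked by Rd2; h2: attacked by Rd2.
Legal moves for White: none.
Not in check and no legal moves → stalemate.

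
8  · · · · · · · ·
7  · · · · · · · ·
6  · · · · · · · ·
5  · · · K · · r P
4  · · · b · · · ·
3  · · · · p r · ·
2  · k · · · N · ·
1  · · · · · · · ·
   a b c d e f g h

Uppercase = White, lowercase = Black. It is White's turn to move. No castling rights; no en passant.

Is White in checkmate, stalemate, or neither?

White to move; white king on d5.
In check: yes, from the black rook on g5.
King squares — c4: available; d4: available; e4: available; c5: attacked by Bd4; e5: attacked by Bd4; c6: available; d6: available; e6: available.
Legal moves for White: Ke6, Kd6, Kc6, Ke4, Kxd4, Kc4.
White is in check but has 6 legal moves → neither.

neither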